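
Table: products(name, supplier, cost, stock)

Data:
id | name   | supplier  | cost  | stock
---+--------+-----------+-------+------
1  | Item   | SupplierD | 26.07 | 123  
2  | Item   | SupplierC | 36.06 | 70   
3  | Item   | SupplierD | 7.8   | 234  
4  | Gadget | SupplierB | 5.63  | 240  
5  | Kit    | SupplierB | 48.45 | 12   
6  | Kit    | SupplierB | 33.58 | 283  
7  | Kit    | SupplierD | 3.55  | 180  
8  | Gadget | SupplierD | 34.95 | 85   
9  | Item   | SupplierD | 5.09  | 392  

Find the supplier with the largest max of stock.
SELECT supplier, MAX(stock) as val
FROM products
GROUP BY supplier
ORDER BY val DESC
LIMIT 1

Result: SupplierD with max(stock) = 392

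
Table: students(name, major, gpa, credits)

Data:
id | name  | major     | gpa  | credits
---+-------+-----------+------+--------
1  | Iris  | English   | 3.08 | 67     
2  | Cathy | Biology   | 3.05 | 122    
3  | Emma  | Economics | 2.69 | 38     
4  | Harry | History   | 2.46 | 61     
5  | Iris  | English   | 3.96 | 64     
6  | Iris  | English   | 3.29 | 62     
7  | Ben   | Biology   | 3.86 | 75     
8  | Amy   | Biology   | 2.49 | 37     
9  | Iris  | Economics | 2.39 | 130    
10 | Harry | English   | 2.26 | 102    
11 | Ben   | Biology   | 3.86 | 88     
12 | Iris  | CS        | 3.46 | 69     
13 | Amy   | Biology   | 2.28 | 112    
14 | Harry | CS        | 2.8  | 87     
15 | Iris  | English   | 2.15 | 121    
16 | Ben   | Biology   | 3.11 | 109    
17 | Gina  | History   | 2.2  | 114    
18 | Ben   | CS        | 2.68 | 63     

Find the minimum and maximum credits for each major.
SELECT major, MIN(credits), MAX(credits)
FROM students
GROUP BY major

Result:
  Biology: min=37, max=122
  CS: min=63, max=87
  Economics: min=38, max=130
  English: min=62, max=121
  History: min=61, max=114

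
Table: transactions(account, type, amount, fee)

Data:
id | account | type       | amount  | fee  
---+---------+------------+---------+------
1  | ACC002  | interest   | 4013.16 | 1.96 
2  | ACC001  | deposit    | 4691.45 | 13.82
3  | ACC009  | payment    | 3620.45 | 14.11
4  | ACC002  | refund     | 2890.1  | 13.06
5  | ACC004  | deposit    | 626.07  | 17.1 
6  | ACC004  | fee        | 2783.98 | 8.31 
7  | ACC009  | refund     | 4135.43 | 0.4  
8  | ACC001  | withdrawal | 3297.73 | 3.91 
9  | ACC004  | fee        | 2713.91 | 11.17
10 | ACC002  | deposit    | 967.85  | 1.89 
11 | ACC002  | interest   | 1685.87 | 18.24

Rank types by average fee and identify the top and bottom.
SELECT type, AVG(fee)
FROM transactions
GROUP BY type
ORDER BY AVG(fee)

All groups:
  withdrawal: 3.91
  refund: 6.73
  fee: 9.74
  interest: 10.10
  deposit: 10.94
  payment: 14.11

Highest: payment (14.11)
Lowest: withdrawal (3.91)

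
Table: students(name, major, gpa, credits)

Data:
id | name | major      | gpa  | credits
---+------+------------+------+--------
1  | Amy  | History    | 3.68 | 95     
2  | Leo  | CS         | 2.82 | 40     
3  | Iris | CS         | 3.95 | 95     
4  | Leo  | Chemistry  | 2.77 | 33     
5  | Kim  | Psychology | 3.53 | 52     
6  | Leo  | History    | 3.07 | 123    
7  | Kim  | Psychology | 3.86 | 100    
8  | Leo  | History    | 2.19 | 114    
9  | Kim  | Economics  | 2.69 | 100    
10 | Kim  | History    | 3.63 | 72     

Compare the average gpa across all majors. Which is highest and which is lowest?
SELECT major, AVG(gpa)
FROM students
GROUP BY major
ORDER BY AVG(gpa)

All groups:
  Economics: 2.69
  Chemistry: 2.77
  History: 3.14
  CS: 3.39
  Psychology: 3.70

Highest: Psychology (3.70)
Lowest: Economics (2.69)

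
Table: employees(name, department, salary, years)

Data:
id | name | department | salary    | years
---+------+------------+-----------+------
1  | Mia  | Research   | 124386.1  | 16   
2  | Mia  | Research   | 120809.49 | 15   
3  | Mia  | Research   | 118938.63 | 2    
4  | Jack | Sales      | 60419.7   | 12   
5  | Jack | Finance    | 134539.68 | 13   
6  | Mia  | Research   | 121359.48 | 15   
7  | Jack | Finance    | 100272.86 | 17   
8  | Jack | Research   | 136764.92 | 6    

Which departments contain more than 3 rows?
SELECT department, COUNT(*) as cnt
FROM employees
GROUP BY department
HAVING COUNT(*) > 3

Result:
  Research: 5

Note: HAVING filters groups after aggregation, WHERE filters rows before.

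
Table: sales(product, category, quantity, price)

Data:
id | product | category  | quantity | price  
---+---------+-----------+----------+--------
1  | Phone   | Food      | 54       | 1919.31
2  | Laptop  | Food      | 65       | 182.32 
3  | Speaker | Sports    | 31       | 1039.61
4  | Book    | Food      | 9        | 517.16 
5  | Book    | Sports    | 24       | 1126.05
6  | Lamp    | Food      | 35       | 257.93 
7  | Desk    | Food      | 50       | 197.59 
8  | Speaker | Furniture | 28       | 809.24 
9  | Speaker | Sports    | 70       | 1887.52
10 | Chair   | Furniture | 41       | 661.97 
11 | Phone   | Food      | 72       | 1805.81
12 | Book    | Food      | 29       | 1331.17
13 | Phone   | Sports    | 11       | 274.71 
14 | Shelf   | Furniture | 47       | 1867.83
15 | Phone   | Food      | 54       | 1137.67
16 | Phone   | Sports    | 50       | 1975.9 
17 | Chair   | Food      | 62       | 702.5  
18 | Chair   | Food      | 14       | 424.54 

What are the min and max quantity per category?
SELECT category, MIN(quantity), MAX(quantity)
FROM sales
GROUP BY category

Result:
  Food: min=9, max=72
  Furniture: min=28, max=47
  Sports: min=11, max=70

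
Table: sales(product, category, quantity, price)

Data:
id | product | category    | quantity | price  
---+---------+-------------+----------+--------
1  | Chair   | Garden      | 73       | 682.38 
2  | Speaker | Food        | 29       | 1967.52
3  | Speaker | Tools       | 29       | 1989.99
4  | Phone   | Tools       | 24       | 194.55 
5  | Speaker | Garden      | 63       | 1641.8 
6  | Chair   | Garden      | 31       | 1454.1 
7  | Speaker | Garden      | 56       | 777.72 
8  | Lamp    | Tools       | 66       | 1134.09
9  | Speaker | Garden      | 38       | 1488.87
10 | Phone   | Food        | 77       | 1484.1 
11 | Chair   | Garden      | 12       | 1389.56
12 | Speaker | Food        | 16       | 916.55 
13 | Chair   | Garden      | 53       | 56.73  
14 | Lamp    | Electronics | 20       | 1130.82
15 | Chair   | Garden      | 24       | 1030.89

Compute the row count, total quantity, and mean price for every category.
SELECT category,
       COUNT(*) as cnt,
       SUM(quantity) as total_quantity,
       AVG(price) as avg_price
FROM sales
GROUP BY category

Result:
  Electronics: 1 records, 20 total quantity, 1130.82 avg price
  Food: 3 records, 122 total quantity, 1456.06 avg price
  Garden: 8 records, 350 total quantity, 1065.26 avg price
  Tools: 3 records, 119 total quantity, 1106.21 avg price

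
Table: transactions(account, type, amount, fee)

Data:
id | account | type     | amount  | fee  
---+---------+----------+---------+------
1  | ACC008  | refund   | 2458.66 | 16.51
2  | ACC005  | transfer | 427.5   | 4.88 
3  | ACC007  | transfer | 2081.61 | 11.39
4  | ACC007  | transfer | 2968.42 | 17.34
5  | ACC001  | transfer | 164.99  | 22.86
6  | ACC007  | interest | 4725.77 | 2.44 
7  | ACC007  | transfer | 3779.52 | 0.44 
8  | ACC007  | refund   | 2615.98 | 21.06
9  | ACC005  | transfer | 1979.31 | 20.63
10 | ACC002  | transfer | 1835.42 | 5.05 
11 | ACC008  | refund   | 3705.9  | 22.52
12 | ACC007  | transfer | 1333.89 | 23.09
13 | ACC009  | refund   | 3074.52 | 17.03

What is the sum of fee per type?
SELECT type, SUM(fee) as result
FROM transactions
GROUP BY type

Result:
  interest: 2.44
  refund: 77.12
  transfer: 105.68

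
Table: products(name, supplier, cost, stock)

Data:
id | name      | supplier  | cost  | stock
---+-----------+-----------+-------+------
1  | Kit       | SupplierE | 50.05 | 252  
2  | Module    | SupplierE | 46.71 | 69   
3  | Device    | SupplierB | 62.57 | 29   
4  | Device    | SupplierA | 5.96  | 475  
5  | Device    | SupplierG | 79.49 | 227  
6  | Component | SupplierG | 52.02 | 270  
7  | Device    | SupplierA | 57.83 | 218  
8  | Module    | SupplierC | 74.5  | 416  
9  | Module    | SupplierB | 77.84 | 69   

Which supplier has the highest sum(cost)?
SELECT supplier, SUM(cost) as val
FROM products
GROUP BY supplier
ORDER BY val DESC
LIMIT 1

Result: SupplierB with sum(cost) = 140.41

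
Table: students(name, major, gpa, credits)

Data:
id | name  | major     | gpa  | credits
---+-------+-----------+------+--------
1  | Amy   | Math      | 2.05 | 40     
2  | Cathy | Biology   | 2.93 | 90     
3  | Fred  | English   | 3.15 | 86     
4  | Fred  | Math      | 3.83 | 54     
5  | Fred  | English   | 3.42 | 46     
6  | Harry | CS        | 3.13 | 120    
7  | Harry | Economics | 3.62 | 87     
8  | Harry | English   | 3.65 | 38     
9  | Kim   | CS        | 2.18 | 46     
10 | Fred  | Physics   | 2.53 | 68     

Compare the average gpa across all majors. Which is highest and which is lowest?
SELECT major, AVG(gpa)
FROM students
GROUP BY major
ORDER BY AVG(gpa)

All groups:
  Physics: 2.53
  CS: 2.66
  Biology: 2.93
  Math: 2.94
  English: 3.41
  Economics: 3.62

Highest: Economics (3.62)
Lowest: Physics (2.53)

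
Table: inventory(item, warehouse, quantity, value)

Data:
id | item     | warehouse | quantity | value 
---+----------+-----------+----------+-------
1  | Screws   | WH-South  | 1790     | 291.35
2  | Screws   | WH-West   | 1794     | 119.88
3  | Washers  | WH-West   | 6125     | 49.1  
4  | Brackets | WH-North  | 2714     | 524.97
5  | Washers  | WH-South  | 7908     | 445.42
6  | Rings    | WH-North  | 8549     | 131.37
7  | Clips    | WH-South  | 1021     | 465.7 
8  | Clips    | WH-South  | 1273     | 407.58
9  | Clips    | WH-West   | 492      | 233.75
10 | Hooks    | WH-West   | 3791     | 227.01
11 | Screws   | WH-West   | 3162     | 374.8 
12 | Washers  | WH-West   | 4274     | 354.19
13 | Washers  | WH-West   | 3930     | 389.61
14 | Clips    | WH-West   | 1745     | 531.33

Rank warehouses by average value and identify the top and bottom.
SELECT warehouse, AVG(value)
FROM inventory
GROUP BY warehouse
ORDER BY AVG(value)

All groups:
  WH-West: 284.96
  WH-North: 328.17
  WH-South: 402.51

Highest: WH-South (402.51)
Lowest: WH-West (284.96)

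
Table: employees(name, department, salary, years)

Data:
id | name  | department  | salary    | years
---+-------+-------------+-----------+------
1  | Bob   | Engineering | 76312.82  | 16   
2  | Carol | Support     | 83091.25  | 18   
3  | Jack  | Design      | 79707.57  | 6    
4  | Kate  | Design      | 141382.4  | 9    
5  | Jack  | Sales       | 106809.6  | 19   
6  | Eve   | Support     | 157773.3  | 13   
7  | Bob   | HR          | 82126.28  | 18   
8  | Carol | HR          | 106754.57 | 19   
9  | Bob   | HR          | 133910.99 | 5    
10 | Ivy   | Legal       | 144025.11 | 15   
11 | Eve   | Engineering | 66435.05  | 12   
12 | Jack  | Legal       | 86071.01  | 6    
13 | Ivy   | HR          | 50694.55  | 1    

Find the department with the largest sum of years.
SELECT department, SUM(years) as val
FROM employees
GROUP BY department
ORDER BY val DESC
LIMIT 1

Result: HR with sum(years) = 43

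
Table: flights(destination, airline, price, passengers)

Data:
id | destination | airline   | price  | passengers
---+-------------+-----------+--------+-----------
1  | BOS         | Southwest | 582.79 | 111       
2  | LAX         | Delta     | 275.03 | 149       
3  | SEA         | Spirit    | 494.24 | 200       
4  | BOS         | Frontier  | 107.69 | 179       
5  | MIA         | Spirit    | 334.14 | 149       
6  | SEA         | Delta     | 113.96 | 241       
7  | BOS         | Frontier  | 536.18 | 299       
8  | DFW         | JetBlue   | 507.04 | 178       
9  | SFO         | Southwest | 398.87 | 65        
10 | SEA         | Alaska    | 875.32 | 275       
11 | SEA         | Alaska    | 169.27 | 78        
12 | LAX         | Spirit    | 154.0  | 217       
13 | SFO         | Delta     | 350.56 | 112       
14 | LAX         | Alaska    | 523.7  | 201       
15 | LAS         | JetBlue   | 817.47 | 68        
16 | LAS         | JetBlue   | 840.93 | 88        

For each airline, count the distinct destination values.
SELECT airline, COUNT(DISTINCT destination)
FROM flights
GROUP BY airline

Result:
  Alaska: 2 distinct
  Delta: 3 distinct
  Frontier: 1 distinct
  JetBlue: 2 distinct
  Southwest: 2 distinct
  Spirit: 3 distinct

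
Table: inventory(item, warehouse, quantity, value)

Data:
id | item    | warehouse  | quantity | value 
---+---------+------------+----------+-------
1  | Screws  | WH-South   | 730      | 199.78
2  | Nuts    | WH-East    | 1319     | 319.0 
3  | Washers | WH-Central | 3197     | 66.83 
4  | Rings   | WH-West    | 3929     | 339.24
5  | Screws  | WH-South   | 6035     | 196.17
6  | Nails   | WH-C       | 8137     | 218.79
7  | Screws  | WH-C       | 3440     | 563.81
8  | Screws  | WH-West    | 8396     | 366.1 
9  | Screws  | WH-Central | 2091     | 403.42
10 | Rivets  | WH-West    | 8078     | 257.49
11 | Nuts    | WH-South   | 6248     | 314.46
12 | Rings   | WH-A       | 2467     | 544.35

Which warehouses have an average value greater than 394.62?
SELECT warehouse, AVG(value)
FROM inventory
GROUP BY warehouse
HAVING AVG(value) > 394.62

Result:
  WH-A: avg=544.35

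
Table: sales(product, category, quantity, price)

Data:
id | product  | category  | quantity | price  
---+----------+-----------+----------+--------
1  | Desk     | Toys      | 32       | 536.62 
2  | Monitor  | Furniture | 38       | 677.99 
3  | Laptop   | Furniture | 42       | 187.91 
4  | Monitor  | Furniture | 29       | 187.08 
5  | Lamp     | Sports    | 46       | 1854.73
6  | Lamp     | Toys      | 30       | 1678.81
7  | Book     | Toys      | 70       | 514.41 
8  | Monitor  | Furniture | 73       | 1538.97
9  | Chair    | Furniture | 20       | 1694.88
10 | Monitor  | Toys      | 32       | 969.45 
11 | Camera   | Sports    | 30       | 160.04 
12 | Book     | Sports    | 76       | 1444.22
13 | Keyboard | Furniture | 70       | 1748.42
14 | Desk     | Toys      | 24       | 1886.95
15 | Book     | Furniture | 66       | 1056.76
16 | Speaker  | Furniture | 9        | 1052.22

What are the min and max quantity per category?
SELECT category, MIN(quantity), MAX(quantity)
FROM sales
GROUP BY category

Result:
  Furniture: min=9, max=73
  Sports: min=30, max=76
  Toys: min=24, max=70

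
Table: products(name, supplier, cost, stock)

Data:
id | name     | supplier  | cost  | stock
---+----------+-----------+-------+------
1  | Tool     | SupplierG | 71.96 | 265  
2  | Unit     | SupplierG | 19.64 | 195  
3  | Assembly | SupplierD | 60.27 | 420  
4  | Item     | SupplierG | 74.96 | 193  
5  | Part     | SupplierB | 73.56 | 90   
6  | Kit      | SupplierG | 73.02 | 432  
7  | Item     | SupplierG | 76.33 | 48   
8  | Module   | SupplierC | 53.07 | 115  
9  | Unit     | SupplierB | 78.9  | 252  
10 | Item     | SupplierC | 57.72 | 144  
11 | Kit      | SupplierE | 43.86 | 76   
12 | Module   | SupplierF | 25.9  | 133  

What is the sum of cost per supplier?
SELECT supplier, SUM(cost) as result
FROM products
GROUP BY supplier

Result:
  SupplierB: 152.46
  SupplierC: 110.79
  SupplierD: 60.27
  SupplierE: 43.86
  SupplierF: 25.90
  SupplierG: 315.91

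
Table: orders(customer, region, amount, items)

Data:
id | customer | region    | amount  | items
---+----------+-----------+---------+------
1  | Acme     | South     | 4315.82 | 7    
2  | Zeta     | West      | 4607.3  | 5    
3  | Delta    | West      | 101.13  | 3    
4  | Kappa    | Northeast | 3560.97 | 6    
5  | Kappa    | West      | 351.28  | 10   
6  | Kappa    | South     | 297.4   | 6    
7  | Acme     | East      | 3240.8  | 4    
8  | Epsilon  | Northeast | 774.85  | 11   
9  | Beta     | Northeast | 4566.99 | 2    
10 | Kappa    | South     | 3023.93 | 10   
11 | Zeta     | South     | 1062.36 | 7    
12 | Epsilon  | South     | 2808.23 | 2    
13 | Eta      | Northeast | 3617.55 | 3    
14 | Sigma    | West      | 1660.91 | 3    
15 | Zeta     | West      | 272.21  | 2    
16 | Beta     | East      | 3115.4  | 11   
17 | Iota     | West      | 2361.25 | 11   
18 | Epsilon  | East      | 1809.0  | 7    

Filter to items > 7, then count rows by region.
SELECT region, COUNT(*)
FROM orders
WHERE items > 7
GROUP BY region

Note: WHERE filters rows before grouping.

Result:
  East: 1
  Northeast: 1
  South: 1
  West: 2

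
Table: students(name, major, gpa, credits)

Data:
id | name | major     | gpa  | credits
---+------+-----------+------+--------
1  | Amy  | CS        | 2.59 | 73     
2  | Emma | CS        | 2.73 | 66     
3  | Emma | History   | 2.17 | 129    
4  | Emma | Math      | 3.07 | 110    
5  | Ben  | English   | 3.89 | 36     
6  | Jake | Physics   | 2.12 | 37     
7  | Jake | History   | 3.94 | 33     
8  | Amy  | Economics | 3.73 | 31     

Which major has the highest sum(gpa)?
SELECT major, SUM(gpa) as val
FROM students
GROUP BY major
ORDER BY val DESC
LIMIT 1

Result: History with sum(gpa) = 6.11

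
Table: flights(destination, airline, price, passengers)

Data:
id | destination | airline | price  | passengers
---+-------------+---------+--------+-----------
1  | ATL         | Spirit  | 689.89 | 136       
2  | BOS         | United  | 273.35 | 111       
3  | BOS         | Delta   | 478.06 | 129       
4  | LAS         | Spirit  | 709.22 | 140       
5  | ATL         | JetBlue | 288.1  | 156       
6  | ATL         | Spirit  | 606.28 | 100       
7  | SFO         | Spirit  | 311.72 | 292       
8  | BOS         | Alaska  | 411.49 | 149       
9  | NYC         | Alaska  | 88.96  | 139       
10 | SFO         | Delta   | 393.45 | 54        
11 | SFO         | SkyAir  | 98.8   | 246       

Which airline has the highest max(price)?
SELECT airline, MAX(price) as val
FROM flights
GROUP BY airline
ORDER BY val DESC
LIMIT 1

Result: Spirit with max(price) = 709.22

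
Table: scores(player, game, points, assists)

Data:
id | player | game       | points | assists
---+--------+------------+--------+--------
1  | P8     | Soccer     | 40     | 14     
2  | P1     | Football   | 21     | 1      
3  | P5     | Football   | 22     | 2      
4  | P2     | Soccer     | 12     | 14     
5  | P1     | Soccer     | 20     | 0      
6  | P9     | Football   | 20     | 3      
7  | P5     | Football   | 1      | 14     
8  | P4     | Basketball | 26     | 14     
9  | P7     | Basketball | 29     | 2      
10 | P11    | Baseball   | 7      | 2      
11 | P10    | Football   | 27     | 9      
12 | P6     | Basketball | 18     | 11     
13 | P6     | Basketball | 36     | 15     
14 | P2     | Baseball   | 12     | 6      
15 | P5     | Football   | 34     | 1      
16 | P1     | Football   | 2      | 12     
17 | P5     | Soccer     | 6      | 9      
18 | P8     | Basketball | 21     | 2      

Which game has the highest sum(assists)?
SELECT game, SUM(assists) as val
FROM scores
GROUP BY game
ORDER BY val DESC
LIMIT 1

Result: Basketball with sum(assists) = 44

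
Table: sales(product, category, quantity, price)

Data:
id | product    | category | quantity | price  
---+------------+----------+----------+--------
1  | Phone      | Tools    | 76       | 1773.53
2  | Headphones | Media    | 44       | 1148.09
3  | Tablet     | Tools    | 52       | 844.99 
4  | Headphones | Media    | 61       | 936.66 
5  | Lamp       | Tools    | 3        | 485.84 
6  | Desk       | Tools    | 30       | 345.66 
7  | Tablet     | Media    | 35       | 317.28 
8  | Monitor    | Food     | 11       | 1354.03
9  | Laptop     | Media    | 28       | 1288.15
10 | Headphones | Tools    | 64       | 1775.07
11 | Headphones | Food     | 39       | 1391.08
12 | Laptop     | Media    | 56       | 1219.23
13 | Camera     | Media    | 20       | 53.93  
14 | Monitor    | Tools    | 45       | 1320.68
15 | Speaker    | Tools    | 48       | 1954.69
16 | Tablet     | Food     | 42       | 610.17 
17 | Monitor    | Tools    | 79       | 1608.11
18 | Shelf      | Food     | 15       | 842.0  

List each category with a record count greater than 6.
SELECT category, COUNT(*) as cnt
FROM sales
GROUP BY category
HAVING COUNT(*) > 6

Result:
  Tools: 8

Note: HAVING filters groups after aggregation, WHERE filters rows before.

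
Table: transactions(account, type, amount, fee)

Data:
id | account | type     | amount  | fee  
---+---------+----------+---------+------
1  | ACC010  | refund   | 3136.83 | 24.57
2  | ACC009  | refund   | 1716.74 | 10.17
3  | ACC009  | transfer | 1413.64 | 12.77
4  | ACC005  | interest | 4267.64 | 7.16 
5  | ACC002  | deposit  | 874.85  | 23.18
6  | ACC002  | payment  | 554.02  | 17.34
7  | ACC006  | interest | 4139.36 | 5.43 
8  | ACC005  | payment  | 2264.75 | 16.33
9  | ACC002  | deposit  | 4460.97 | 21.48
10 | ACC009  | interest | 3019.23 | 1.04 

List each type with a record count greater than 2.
SELECT type, COUNT(*) as cnt
FROM transactions
GROUP BY type
HAVING COUNT(*) > 2

Result:
  interest: 3

Note: HAVING filters groups after aggregation, WHERE filters rows before.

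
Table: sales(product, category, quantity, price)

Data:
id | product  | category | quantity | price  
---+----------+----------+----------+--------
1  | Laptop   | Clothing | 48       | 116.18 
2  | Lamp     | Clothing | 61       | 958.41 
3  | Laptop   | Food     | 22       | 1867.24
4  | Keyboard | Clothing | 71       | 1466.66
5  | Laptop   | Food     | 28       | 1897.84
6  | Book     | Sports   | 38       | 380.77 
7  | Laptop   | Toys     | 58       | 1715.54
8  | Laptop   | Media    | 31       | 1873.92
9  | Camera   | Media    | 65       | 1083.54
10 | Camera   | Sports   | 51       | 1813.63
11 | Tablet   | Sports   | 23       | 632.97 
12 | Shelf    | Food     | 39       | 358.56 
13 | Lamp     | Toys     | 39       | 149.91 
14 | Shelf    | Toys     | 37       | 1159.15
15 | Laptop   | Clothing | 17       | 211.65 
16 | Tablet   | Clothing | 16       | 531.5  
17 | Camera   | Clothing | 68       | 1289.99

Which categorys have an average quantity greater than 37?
SELECT category, AVG(quantity)
FROM sales
GROUP BY category
HAVING AVG(quantity) > 37

Result:
  Clothing: avg=46.83
  Media: avg=48.00
  Sports: avg=37.33
  Toys: avg=44.67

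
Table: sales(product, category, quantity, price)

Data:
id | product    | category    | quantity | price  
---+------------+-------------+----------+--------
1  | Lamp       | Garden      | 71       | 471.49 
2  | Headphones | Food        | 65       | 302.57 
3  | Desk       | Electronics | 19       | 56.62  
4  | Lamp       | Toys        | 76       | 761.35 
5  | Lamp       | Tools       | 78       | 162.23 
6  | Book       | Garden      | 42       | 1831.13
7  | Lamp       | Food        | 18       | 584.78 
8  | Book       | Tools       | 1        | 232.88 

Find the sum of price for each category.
SELECT category, SUM(price) as result
FROM sales
GROUP BY category

Result:
  Electronics: 56.62
  Food: 887.35
  Garden: 2302.62
  Tools: 395.11
  Toys: 761.35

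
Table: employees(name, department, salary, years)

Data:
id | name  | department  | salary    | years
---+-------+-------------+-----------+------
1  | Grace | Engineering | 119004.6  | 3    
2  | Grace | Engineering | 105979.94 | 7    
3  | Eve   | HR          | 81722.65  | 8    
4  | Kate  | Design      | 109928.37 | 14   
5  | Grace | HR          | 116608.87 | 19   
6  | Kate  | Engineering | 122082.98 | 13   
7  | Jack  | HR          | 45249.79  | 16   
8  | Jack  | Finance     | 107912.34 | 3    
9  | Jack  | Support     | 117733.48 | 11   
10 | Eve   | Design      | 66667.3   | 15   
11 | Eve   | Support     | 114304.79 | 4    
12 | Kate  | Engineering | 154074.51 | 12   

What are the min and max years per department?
SELECT department, MIN(years), MAX(years)
FROM employees
GROUP BY department

Result:
  Design: min=14, max=15
  Engineering: min=3, max=13
  Finance: min=3, max=3
  HR: min=8, max=19
  Support: min=4, max=11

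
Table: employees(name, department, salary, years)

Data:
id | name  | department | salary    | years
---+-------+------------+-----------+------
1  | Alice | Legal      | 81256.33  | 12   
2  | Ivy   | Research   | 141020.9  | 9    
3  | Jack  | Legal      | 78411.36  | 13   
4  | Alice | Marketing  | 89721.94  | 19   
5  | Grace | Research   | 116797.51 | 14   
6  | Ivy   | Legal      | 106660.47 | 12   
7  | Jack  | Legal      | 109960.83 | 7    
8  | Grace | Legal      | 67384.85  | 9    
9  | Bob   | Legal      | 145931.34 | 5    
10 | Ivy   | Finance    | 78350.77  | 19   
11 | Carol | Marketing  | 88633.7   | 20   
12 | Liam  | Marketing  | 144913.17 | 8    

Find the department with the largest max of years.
SELECT department, MAX(years) as val
FROM employees
GROUP BY department
ORDER BY val DESC
LIMIT 1

Result: Marketing with max(years) = 20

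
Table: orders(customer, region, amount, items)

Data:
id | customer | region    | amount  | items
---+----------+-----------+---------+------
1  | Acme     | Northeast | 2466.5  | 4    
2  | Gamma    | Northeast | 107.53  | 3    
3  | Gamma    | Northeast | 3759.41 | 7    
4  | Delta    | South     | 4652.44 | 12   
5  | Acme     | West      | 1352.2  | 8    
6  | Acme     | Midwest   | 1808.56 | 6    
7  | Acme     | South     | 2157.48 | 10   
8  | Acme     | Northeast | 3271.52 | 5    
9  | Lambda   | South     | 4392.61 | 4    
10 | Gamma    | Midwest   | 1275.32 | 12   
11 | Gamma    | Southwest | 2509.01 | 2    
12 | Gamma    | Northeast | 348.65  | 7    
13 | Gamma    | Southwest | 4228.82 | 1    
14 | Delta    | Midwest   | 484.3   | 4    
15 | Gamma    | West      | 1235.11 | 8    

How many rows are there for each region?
SELECT region, COUNT(*) as count
FROM orders
GROUP BY region

Result:
  Midwest: 3
  Northeast: 5
  South: 3
  Southwest: 2
  West: 2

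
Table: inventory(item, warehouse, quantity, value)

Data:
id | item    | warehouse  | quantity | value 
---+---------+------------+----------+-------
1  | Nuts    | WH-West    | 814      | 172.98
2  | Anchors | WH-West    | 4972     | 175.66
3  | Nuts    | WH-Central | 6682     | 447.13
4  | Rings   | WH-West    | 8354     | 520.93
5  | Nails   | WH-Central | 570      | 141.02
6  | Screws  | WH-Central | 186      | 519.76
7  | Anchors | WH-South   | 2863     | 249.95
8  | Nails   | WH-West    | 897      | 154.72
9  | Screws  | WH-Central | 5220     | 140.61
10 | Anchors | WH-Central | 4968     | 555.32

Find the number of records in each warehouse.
SELECT warehouse, COUNT(*) as count
FROM inventory
GROUP BY warehouse

Result:
  WH-Central: 5
  WH-South: 1
  WH-West: 4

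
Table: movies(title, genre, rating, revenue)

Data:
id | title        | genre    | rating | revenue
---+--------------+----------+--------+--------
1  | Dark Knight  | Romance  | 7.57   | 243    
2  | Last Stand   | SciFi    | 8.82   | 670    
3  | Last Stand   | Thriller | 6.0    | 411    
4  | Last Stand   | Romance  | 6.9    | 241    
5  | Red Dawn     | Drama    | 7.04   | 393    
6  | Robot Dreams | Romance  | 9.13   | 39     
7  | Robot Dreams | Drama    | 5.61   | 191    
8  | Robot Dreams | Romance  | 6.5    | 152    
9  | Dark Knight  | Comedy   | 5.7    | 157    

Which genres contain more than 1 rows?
SELECT genre, COUNT(*) as cnt
FROM movies
GROUP BY genre
HAVING COUNT(*) > 1

Result:
  Drama: 2
  Romance: 4

Note: HAVING filters groups after aggregation, WHERE filters rows before.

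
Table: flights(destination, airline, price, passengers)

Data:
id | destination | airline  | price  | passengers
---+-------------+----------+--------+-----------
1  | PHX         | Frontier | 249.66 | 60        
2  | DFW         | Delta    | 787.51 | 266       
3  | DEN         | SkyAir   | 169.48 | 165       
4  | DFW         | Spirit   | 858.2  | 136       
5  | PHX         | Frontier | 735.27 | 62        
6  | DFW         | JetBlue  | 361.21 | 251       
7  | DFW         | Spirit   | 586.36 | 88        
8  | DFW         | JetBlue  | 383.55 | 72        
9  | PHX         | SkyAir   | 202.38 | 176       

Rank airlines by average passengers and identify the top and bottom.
SELECT airline, AVG(passengers)
FROM flights
GROUP BY airline
ORDER BY AVG(passengers)

All groups:
  Frontier: 61.00
  Spirit: 112.00
  JetBlue: 161.50
  SkyAir: 170.50
  Delta: 266.00

Highest: Delta (266.00)
Lowest: Frontier (61.00)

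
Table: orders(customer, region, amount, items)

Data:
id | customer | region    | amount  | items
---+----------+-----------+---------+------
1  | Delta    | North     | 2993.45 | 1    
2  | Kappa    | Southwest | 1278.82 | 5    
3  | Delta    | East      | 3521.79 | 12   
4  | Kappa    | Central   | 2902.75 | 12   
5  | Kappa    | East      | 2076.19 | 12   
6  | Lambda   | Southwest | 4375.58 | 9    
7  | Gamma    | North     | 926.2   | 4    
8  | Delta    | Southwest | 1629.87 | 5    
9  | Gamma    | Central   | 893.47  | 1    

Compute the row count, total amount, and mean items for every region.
SELECT region,
       COUNT(*) as cnt,
       SUM(amount) as total_amount,
       AVG(items) as avg_items
FROM orders
GROUP BY region

Result:
  Central: 2 records, 3796.22 total amount, 6.50 avg items
  East: 2 records, 5597.98 total amount, 12.00 avg items
  North: 2 records, 3919.65 total amount, 2.50 avg items
  Southwest: 3 records, 7284.27 total amount, 6.33 avg items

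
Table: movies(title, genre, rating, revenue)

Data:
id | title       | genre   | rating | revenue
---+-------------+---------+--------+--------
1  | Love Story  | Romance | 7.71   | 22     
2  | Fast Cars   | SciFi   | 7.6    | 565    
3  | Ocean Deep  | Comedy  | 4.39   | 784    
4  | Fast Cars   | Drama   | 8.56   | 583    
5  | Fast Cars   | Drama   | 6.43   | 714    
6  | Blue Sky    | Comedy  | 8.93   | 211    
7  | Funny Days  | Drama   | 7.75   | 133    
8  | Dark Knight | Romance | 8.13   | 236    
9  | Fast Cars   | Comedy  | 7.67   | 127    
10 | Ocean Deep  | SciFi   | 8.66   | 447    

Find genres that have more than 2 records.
SELECT genre, COUNT(*) as cnt
FROM movies
GROUP BY genre
HAVING COUNT(*) > 2

Result:
  Comedy: 3
  Drama: 3

Note: HAVING filters groups after aggregation, WHERE filters rows before.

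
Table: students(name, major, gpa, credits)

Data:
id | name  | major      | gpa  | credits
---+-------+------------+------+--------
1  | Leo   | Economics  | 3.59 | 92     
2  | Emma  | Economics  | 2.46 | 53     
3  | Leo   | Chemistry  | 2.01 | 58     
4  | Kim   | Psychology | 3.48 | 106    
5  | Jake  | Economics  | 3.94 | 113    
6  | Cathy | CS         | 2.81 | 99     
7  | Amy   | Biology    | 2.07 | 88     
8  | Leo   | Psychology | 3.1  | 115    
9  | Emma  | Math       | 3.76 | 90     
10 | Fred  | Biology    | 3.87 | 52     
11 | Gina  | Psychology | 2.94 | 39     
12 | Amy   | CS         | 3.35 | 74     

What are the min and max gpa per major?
SELECT major, MIN(gpa), MAX(gpa)
FROM students
GROUP BY major

Result:
  Biology: min=2.07, max=3.87
  CS: min=2.81, max=3.35
  Chemistry: min=2.01, max=2.01
  Economics: min=2.46, max=3.94
  Math: min=3.76, max=3.76
  Psychology: min=2.94, max=3.48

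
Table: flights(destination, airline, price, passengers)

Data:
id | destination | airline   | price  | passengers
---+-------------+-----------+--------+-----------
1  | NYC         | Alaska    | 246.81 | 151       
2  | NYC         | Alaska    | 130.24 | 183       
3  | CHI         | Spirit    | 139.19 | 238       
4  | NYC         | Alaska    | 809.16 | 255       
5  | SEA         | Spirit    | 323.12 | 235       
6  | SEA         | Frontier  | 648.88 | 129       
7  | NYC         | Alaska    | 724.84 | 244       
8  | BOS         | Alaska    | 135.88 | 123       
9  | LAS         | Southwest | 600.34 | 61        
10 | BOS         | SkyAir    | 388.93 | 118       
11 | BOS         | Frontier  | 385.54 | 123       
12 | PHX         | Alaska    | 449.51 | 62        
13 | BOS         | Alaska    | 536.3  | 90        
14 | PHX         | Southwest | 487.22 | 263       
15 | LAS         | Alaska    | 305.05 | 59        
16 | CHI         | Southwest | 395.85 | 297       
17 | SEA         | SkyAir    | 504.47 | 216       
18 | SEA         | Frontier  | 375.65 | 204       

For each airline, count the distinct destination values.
SELECT airline, COUNT(DISTINCT destination)
FROM flights
GROUP BY airline

Result:
  Alaska: 4 distinct
  Frontier: 2 distinct
  SkyAir: 2 distinct
  Southwest: 3 distinct
  Spirit: 2 distinct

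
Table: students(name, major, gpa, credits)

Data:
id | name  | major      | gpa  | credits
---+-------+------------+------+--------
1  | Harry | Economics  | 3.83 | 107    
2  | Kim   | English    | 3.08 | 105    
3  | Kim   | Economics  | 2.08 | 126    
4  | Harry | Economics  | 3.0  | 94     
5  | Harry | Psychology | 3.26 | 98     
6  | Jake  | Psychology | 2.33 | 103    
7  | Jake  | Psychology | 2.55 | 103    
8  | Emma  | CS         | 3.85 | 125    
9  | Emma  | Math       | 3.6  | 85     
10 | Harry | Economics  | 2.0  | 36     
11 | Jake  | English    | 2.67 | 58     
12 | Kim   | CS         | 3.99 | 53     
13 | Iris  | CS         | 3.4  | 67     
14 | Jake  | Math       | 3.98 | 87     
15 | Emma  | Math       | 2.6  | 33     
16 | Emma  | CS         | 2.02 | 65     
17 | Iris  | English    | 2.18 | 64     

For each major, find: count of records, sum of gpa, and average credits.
SELECT major,
       COUNT(*) as cnt,
       SUM(gpa) as total_gpa,
       AVG(credits) as avg_credits
FROM students
GROUP BY major

Result:
  CS: 4 records, 13.26 total gpa, 77.50 avg credits
  Economics: 4 records, 10.91 total gpa, 90.75 avg credits
  English: 3 records, 7.93 total gpa, 75.67 avg credits
  Math: 3 records, 10.18 total gpa, 68.33 avg credits
  Psychology: 3 records, 8.14 total gpa, 101.33 avg credits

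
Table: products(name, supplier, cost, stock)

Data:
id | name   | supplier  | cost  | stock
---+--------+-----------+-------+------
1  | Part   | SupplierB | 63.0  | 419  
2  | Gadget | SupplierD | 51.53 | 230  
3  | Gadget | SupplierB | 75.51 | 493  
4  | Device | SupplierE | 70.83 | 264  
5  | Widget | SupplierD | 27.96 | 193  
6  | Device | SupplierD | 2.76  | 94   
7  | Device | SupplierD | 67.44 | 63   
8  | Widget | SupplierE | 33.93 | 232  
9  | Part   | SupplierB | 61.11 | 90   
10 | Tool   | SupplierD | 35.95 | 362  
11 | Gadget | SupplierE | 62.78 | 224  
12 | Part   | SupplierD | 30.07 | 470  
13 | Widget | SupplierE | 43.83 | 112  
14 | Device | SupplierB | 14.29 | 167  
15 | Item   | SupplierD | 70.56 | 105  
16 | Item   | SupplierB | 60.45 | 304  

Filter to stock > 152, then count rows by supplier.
SELECT supplier, COUNT(*)
FROM products
WHERE stock > 152
GROUP BY supplier

Note: WHERE filters rows before grouping.

Result:
  SupplierB: 4
  SupplierD: 4
  SupplierE: 3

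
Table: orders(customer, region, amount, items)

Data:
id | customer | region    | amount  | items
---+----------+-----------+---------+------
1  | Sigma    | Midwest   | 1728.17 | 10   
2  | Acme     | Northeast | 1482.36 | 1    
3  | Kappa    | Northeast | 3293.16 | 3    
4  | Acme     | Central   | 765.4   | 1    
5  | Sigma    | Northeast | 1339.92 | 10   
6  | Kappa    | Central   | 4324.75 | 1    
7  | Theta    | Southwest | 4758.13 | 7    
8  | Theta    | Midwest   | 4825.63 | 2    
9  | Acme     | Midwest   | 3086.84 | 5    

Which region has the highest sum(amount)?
SELECT region, SUM(amount) as val
FROM orders
GROUP BY region
ORDER BY val DESC
LIMIT 1

Result: Midwest with sum(amount) = 9640.64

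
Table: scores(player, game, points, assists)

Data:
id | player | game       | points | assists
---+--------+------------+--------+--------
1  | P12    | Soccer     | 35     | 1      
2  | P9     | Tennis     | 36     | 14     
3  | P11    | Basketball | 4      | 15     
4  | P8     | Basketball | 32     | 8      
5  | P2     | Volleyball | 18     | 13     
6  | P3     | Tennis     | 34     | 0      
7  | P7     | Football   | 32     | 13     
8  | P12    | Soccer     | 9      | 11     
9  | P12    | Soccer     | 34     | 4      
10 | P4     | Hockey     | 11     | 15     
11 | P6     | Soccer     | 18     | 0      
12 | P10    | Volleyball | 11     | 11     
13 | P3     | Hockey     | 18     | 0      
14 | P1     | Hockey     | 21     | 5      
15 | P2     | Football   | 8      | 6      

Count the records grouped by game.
SELECT game, COUNT(*) as count
FROM scores
GROUP BY game

Result:
  Basketball: 2
  Football: 2
  Hockey: 3
  Soccer: 4
  Tennis: 2
  Volleyball: 2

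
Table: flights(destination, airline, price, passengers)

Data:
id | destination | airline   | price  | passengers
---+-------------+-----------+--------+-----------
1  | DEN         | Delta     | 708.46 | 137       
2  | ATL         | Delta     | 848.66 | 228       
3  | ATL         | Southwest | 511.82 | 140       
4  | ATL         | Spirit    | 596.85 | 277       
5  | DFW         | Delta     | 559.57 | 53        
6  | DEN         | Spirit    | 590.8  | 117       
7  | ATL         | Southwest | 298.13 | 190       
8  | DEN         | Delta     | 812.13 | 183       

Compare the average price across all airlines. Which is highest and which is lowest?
SELECT airline, AVG(price)
FROM flights
GROUP BY airline
ORDER BY AVG(price)

All groups:
  Southwest: 404.98
  Spirit: 593.83
  Delta: 732.21

Highest: Delta (732.21)
Lowest: Southwest (404.98)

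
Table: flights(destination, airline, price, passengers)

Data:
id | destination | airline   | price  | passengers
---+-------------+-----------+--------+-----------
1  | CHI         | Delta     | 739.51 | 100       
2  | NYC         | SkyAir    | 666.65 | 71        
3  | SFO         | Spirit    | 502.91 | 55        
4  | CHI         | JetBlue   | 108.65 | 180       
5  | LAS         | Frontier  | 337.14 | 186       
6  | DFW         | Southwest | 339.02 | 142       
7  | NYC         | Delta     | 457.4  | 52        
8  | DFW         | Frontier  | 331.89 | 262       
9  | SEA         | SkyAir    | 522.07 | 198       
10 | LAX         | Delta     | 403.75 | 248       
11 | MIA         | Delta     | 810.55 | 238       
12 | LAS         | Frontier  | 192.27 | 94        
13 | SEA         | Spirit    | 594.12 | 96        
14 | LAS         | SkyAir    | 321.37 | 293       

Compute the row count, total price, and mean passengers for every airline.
SELECT airline,
       COUNT(*) as cnt,
       SUM(price) as total_price,
       AVG(passengers) as avg_passengers
FROM flights
GROUP BY airline

Result:
  Delta: 4 records, 2411.21 total price, 159.50 avg passengers
  Frontier: 3 records, 861.30 total price, 180.67 avg passengers
  JetBlue: 1 records, 108.65 total price, 180.00 avg passengers
  SkyAir: 3 records, 1510.09 total price, 187.33 avg passengers
  Southwest: 1 records, 339.02 total price, 142.00 avg passengers
  Spirit: 2 records, 1097.03 total price, 75.50 avg passengers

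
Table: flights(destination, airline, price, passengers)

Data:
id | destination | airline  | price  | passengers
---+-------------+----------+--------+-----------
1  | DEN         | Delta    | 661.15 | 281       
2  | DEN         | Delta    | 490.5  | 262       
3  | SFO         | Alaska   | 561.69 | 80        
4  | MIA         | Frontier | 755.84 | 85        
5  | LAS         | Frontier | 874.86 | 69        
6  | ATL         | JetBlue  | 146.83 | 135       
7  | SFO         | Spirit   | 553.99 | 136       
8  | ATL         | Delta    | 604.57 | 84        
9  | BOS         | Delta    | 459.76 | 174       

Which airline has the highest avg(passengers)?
SELECT airline, AVG(passengers) as val
FROM flights
GROUP BY airline
ORDER BY val DESC
LIMIT 1

Result: Delta with avg(passengers) = 200.25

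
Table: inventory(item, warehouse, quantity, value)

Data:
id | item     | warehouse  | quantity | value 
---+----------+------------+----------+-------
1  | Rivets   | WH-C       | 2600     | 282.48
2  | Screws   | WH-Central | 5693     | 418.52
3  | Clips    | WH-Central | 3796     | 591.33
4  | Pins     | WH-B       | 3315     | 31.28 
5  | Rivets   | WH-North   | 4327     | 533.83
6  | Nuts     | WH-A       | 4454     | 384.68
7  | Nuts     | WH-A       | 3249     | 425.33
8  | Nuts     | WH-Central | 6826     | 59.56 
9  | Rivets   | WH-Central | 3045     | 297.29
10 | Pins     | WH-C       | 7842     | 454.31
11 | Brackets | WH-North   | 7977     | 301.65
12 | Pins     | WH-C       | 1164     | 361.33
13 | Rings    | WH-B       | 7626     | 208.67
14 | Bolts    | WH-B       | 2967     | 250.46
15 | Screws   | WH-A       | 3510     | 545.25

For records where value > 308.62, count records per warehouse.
SELECT warehouse, COUNT(*)
FROM inventory
WHERE value > 308.62
GROUP BY warehouse

Note: WHERE filters rows before grouping.

Result:
  WH-A: 3
  WH-C: 2
  WH-Central: 2
  WH-North: 1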